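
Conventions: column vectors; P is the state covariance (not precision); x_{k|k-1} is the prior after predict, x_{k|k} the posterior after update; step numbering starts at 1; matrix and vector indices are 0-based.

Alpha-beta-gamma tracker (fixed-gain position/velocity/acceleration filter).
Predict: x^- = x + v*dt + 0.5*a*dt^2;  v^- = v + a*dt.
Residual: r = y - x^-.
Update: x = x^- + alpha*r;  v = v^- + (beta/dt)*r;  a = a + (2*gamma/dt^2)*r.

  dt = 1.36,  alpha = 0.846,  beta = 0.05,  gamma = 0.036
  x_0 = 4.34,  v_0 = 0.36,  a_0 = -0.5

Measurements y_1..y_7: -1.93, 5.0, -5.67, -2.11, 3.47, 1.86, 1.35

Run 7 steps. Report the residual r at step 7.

resid = 4.4420

step 1: x_pred=4.3672  r=-6.2972  x^+=-0.9602  v^+=-0.5515  a^+=-0.7451
step 2: x_pred=-2.3994  r=7.3994  x^+=3.8605  v^+=-1.2929  a^+=-0.4571
step 3: x_pred=1.6795  r=-7.3495  x^+=-4.5382  v^+=-2.1847  a^+=-0.7432
step 4: x_pred=-8.1967  r=6.0867  x^+=-3.0473  v^+=-2.9717  a^+=-0.5063
step 5: x_pred=-7.5570  r=11.0270  x^+=1.7718  v^+=-3.2548  a^+=-0.0770
step 6: x_pred=-2.7259  r=4.5859  x^+=1.1538  v^+=-3.1909  a^+=0.1015
step 7: x_pred=-3.0920  r=4.4420  x^+=0.6659  v^+=-2.8895  a^+=0.2744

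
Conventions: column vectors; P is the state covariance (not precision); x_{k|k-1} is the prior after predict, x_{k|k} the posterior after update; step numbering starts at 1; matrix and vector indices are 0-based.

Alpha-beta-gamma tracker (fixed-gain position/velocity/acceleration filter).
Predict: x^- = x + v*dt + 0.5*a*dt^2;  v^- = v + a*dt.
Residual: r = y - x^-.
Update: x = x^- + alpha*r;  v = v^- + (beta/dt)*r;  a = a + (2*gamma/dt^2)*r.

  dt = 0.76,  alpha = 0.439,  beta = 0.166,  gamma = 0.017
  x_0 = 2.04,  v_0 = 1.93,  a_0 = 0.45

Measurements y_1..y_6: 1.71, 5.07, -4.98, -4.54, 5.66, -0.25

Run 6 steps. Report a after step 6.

a_post = -0.2309

step 1: x_pred=3.6368  r=-1.9268  x^+=2.7909  v^+=1.8512  a^+=0.3366
step 2: x_pred=4.2950  r=0.7750  x^+=4.6352  v^+=2.2762  a^+=0.3822
step 3: x_pred=6.4755  r=-11.4555  x^+=1.4466  v^+=0.0646  a^+=-0.2921
step 4: x_pred=1.4113  r=-5.9513  x^+=-1.2013  v^+=-1.4573  a^+=-0.6424
step 5: x_pred=-2.4944  r=8.1544  x^+=1.0854  v^+=-0.1645  a^+=-0.1624
step 6: x_pred=0.9135  r=-1.1635  x^+=0.4027  v^+=-0.5420  a^+=-0.2309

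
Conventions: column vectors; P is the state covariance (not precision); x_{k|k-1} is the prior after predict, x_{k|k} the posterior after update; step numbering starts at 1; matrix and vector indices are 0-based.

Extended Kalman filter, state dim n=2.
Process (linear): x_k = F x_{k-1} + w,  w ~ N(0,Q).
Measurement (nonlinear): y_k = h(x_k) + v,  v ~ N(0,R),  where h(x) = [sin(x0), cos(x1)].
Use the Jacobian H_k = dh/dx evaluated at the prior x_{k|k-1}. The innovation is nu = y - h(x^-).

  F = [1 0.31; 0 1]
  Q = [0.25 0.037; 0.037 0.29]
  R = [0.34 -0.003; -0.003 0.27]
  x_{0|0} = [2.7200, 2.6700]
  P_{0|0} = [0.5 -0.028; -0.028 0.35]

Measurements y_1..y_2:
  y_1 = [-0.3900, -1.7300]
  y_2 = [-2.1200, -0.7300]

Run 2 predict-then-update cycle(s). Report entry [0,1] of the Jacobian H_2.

H_jac[0,1] = 0.0000

step 1: x^-=[3.5477, 2.6700]  P^-=[0.7663 0.1175; 0.1175 0.6400]  H_jac=[-0.9187 0.0000; 0.0000 -0.4543]  S=[0.9867 0.0460; 0.0460 0.4021]  K=[-0.7110 -0.0513; -0.0761 -0.7144]  nu=[0.0050, -0.8392]  x^+=[3.5872, 3.2691]  P^+=[0.2630 0.0258; 0.0258 0.4241]
step 2: x^-=[4.6006, 3.2691]  P^-=[0.5698 0.1943; 0.1943 0.7141]  H_jac=[-0.1115 0.0000; 0.0000 0.1272]  S=[0.3471 -0.0058; -0.0058 0.2815]  K=[-0.1817 0.0840; -0.0571 0.3214]  nu=[-1.1262, 0.2619]  x^+=[4.8273, 3.4176]  P^+=[0.5561 0.1827; 0.1827 0.6837]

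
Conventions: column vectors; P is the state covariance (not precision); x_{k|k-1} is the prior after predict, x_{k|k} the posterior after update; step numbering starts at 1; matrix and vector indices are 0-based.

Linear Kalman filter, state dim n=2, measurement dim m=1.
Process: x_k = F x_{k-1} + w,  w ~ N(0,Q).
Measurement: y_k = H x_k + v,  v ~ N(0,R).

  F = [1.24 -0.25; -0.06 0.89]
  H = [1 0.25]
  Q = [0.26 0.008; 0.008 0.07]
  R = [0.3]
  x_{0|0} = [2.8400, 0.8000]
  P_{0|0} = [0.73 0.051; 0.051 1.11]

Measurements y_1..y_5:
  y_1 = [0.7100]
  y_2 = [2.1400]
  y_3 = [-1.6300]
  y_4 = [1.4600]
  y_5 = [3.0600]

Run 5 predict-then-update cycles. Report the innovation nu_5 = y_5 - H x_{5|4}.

innov = [2.3179]

step 1: x^-=[3.3216, 0.5416]  P^-=[1.4202 -0.2362; -0.2362 0.9464]  S=[1.6612]  K=[0.8194; 0.0002]  nu=[-2.7470]  x^+=[1.0708, 0.5410]  P^+=[0.3049 -0.2365; -0.2365 0.9464]
step 2: x^-=[1.1926, 0.4172]  P^-=[0.9347 -0.4899; -0.4899 0.8460]  S=[1.0426]  K=[0.7790; -0.2670]  nu=[0.8431]  x^+=[1.8494, 0.1922]  P^+=[0.3020 -0.2730; -0.2730 0.7717]
step 3: x^-=[2.2452, 0.0601]  P^-=[0.9418 -0.4916; -0.4916 0.7115]  S=[1.0405]  K=[0.7870; -0.3015]  nu=[-3.8902]  x^+=[-0.8166, 1.2329]  P^+=[0.2973 -0.2447; -0.2447 0.6169]
step 4: x^-=[-1.3208, 1.1463]  P^-=[0.9074 -0.4251; -0.4251 0.5859]  S=[1.0314]  K=[0.7767; -0.2701]  nu=[2.4942]  x^+=[0.6164, 0.4725]  P^+=[0.2852 -0.2087; -0.2087 0.5106]
step 5: x^-=[0.6462, 0.3836]  P^-=[0.8598 -0.3603; -0.3603 0.4978]  S=[1.0108]  K=[0.7615; -0.2333]  nu=[2.3179]  x^+=[2.4114, -0.1572]  P^+=[0.2736 -0.1807; -0.1807 0.4428]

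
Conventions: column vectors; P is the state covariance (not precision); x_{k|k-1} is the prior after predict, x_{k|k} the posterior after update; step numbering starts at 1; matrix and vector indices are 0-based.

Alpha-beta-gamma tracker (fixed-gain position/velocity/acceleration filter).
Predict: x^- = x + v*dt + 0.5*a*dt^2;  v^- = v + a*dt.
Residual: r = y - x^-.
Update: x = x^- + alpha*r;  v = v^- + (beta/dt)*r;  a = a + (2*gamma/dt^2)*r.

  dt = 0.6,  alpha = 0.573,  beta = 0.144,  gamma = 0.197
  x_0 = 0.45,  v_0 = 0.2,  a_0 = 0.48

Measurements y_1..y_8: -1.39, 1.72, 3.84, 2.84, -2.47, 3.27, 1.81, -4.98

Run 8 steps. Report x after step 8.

x_post = -3.0405

step 1: x_pred=0.6564  r=-2.0464  x^+=-0.5162  v^+=-0.0031  a^+=-1.7597
step 2: x_pred=-0.8348  r=2.5548  x^+=0.6291  v^+=-0.4458  a^+=1.0364
step 3: x_pred=0.5482  r=3.2918  x^+=2.4344  v^+=0.9661  a^+=4.6391
step 4: x_pred=3.8491  r=-1.0091  x^+=3.2709  v^+=3.5074  a^+=3.5347
step 5: x_pred=6.0116  r=-8.4816  x^+=1.1516  v^+=3.5927  a^+=-5.7479
step 6: x_pred=2.2726  r=0.9974  x^+=2.8441  v^+=0.3833  a^+=-4.6563
step 7: x_pred=2.2360  r=-0.4260  x^+=1.9919  v^+=-2.5127  a^+=-5.1225
step 8: x_pred=-0.4378  r=-4.5422  x^+=-3.0405  v^+=-6.6763  a^+=-10.0937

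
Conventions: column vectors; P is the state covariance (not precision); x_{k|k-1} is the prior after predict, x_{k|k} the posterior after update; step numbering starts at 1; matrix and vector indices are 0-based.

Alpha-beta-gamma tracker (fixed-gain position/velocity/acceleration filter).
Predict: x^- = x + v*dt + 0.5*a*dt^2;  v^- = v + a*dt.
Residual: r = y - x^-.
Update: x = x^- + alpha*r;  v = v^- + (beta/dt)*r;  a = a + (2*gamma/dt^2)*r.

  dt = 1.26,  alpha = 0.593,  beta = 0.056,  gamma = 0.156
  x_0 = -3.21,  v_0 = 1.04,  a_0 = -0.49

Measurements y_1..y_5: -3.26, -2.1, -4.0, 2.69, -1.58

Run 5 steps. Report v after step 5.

step 1: x_pred=-2.2886  r=-0.9714  x^+=-2.8646  v^+=0.3794  a^+=-0.6809
step 2: x_pred=-2.9271  r=0.8271  x^+=-2.4366  v^+=-0.4418  a^+=-0.5184
step 3: x_pred=-3.4047  r=-0.5953  x^+=-3.7577  v^+=-1.1214  a^+=-0.6354
step 4: x_pred=-5.6750  r=8.3650  x^+=-0.7146  v^+=-1.5501  a^+=1.0086
step 5: x_pred=-1.8672  r=0.2872  x^+=-1.6969  v^+=-0.2666  a^+=1.0650

v_post = -0.2666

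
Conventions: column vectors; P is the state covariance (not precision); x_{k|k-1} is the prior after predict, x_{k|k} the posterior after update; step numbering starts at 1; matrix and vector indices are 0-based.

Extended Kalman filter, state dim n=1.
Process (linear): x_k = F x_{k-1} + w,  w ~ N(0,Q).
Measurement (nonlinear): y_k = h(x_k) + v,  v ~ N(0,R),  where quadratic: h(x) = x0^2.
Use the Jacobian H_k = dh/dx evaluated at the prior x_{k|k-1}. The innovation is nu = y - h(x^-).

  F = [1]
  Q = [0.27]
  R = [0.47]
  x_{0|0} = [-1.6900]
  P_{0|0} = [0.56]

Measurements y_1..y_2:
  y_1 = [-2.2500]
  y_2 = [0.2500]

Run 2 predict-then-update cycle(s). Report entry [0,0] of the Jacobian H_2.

H_jac[0,0] = -0.5013

step 1: x^-=[-1.6900]  P^-=[0.8300]  H_jac=[-3.3800]  S=[9.9523]  K=[-0.2819]  nu=[-5.1061]  x^+=[-0.2507]  P^+=[0.0392]
step 2: x^-=[-0.2507]  P^-=[0.3092]  H_jac=[-0.5013]  S=[0.5477]  K=[-0.2830]  nu=[0.1872]  x^+=[-0.3036]  P^+=[0.2653]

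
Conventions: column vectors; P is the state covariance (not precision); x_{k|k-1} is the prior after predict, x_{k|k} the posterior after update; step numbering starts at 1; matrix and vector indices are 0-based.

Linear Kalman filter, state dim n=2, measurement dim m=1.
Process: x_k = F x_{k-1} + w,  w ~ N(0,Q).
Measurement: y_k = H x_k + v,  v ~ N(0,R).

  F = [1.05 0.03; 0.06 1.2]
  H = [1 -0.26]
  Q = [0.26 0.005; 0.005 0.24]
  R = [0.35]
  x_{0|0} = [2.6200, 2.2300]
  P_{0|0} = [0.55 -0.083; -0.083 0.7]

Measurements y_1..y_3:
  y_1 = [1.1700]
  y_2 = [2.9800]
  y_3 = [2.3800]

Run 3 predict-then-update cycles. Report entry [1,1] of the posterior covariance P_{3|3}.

step 1: x^-=[2.8179, 2.8332]  P^-=[0.8618 -0.0399; -0.0399 1.2380]  S=[1.3162]  K=[0.6626; -0.2749]  nu=[-0.9113]  x^+=[2.2141, 3.0837]  P^+=[0.2839 0.1998; 0.1998 1.1386]
step 2: x^-=[2.4173, 3.8332]  P^-=[0.5866 0.3160; 0.3160 1.9094]  S=[0.9013]  K=[0.5596; -0.2002]  nu=[1.5594]  x^+=[3.2900, 3.5211]  P^+=[0.3043 0.4170; 0.4170 1.8733]
step 3: x^-=[3.5601, 4.4227]  P^-=[0.6234 0.6178; 0.6178 2.9986]  S=[0.8549]  K=[0.5414; -0.1894]  nu=[-0.0302]  x^+=[3.5438, 4.4285]  P^+=[0.3729 0.7054; 0.7054 2.9680]

P_post[1,1] = 2.9680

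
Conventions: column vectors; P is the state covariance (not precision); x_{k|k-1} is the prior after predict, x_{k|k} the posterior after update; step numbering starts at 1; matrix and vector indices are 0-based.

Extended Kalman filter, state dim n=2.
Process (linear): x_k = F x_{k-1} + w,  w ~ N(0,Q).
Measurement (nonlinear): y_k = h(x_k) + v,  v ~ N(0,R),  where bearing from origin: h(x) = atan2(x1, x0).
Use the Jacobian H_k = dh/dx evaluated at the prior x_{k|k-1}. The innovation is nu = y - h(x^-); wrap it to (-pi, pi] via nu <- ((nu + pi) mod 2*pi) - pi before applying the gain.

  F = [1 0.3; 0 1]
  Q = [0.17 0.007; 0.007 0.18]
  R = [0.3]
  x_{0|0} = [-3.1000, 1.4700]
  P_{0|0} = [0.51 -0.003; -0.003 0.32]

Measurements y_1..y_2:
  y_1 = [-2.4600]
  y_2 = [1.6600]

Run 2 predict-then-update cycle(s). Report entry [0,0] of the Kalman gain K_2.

K[0,0] = -0.3919

step 1: x^-=[-2.6590, 1.4700]  P^-=[0.7070 0.1000; 0.1000 0.5000]  H_jac=[-0.1592 -0.2880]  S=[0.3686]  K=[-0.3836; -0.4339]  nu=[1.1866]  x^+=[-3.1142, 0.9551]  P^+=[0.6528 0.0386; 0.0386 0.4306]
step 2: x^-=[-2.8277, 0.9551]  P^-=[0.8847 0.1748; 0.1748 0.6106]  H_jac=[-0.1072 -0.3174]  S=[0.3836]  K=[-0.3919; -0.5541]  nu=[-1.1559]  x^+=[-2.3746, 1.5956]  P^+=[0.8258 0.0915; 0.0915 0.4928]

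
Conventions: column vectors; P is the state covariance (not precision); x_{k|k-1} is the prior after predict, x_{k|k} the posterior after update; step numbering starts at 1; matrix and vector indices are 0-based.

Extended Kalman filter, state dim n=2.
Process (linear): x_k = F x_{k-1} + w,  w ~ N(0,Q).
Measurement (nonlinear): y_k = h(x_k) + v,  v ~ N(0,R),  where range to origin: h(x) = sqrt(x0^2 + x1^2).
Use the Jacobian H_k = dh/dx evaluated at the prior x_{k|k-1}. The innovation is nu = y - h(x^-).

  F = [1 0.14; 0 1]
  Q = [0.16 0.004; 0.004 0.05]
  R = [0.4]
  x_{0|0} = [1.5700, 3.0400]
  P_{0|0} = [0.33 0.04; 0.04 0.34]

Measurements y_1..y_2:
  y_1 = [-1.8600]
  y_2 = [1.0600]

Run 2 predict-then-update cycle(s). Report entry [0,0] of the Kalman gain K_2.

step 1: x^-=[1.9956, 3.0400]  P^-=[0.5079 0.0916; 0.0916 0.3900]  H_jac=[0.5488 0.8360]  S=[0.9095]  K=[0.3906; 0.4137]  nu=[-5.4965]  x^+=[-0.1514, 0.7660]  P^+=[0.3691 -0.0554; -0.0554 0.2343]
step 2: x^-=[-0.0442, 0.7660]  P^-=[0.5182 -0.0186; -0.0186 0.2843]  H_jac=[-0.0575 0.9983]  S=[0.6872]  K=[-0.0704; 0.4146]  nu=[0.2927]  x^+=[-0.0648, 0.8874]  P^+=[0.5148 0.0015; 0.0015 0.1662]

K[0,0] = -0.0704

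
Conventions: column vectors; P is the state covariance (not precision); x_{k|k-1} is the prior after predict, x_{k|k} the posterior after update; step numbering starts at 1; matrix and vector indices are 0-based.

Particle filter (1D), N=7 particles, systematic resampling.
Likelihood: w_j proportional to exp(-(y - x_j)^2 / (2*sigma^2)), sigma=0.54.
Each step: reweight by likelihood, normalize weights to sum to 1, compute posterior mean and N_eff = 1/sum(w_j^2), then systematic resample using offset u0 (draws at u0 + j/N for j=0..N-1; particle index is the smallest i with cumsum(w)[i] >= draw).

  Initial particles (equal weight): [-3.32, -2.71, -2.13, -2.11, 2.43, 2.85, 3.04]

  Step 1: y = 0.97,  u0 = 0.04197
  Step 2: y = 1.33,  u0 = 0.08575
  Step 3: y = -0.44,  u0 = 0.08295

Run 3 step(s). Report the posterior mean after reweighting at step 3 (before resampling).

step 1: w=[0.0000, 0.0000, 0.0000, 0.0000, 0.8967, 0.0809, 0.0223]  mean=2.4776  Neff=1.2328  idx=[4, 4, 4, 4, 4, 4, 5]
step 2: w=[0.1626, 0.1626, 0.1626, 0.1626, 0.1626, 0.1626, 0.0246]  mean=2.4403  Neff=6.2829  idx=[0, 1, 2, 3, 4, 4, 5]
step 3: w=[0.1429, 0.1429, 0.1429, 0.1429, 0.1429, 0.1429, 0.1429]  mean=2.4300  Neff=7.0000  idx=[0, 1, 2, 3, 4, 5, 6]

post_mean = 2.4300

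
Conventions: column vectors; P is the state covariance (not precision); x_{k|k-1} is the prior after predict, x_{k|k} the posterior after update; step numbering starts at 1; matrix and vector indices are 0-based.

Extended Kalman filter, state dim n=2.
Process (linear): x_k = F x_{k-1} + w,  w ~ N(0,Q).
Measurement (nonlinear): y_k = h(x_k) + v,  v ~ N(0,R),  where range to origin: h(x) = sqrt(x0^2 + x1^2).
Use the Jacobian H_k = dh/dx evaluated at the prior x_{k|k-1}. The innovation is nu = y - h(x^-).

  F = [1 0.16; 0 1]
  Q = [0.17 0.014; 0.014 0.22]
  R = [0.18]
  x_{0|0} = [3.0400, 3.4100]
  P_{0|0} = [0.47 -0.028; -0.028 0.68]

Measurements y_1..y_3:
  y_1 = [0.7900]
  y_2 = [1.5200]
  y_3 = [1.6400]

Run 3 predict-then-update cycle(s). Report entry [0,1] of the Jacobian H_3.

H_jac[0,1] = 0.3783

step 1: x^-=[3.5856, 3.4100]  P^-=[0.6484 0.0948; 0.0948 0.9000]  H_jac=[0.7246 0.6891]  S=[1.0426]  K=[0.5133; 0.6608]  nu=[-4.1582]  x^+=[1.4510, 0.6624]  P^+=[0.3737 -0.2589; -0.2589 0.4448]
step 2: x^-=[1.5570, 0.6624]  P^-=[0.4722 -0.1737; -0.1737 0.6648]  H_jac=[0.9202 0.3915]  S=[0.5566]  K=[0.6586; 0.1804]  nu=[-0.1720]  x^+=[1.4437, 0.6313]  P^+=[0.2308 -0.2398; -0.2398 0.6467]
step 3: x^-=[1.5447, 0.6313]  P^-=[0.3407 -0.1224; -0.1224 0.8667]  H_jac=[0.9257 0.3783]  S=[0.5103]  K=[0.5273; 0.4206]  nu=[-0.0287]  x^+=[1.5296, 0.6192]  P^+=[0.1988 -0.2355; -0.2355 0.7764]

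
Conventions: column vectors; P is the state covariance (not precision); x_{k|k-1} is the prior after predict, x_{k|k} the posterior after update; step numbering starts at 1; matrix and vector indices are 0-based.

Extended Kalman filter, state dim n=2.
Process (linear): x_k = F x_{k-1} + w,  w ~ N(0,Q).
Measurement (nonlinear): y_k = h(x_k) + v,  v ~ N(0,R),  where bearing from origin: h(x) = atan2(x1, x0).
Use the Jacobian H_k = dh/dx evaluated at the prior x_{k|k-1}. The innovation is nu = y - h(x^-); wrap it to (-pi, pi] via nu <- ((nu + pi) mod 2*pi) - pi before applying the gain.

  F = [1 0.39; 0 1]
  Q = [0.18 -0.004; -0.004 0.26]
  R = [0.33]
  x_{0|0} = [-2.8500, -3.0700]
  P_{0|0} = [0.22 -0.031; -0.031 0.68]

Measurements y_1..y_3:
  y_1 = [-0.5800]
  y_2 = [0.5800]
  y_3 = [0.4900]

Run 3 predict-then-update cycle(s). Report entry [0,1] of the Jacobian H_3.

H_jac[0,1] = -0.0996

step 1: x^-=[-4.0473, -3.0700]  P^-=[0.4792 0.2302; 0.2302 0.9400]  H_jac=[0.1190 -0.1568]  S=[0.3513]  K=[0.0595; -0.3417]  nu=[1.9127]  x^+=[-3.9335, -3.7235]  P^+=[0.4780 0.2373; 0.2373 0.8990]
step 2: x^-=[-5.3856, -3.7235]  P^-=[0.9799 0.5839; 0.5839 1.1590]  H_jac=[0.0869 -0.1256]  S=[0.3429]  K=[0.0343; -0.2767]  nu=[3.1167]  x^+=[-5.2789, -4.5858]  P^+=[0.9795 0.5872; 0.5872 1.1327]
step 3: x^-=[-7.0673, -4.5858]  P^-=[1.7898 1.0250; 1.0250 1.3927]  H_jac=[0.0646 -0.0996]  S=[0.3381]  K=[0.0402; -0.2143]  nu=[3.0560]  x^+=[-6.9446, -5.2407]  P^+=[1.7892 1.0279; 1.0279 1.3772]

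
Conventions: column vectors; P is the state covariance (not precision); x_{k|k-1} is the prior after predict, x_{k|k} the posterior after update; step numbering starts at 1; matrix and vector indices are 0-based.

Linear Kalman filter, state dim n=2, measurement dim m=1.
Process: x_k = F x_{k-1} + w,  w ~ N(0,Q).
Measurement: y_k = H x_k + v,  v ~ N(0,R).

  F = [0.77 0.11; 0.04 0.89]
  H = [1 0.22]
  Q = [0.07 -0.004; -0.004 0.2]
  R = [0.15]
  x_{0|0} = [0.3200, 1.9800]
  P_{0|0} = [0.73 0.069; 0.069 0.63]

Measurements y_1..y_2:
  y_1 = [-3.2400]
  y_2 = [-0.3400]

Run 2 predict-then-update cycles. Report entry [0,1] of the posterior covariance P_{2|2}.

step 1: x^-=[0.4642, 1.7750]  P^-=[0.5221 0.1278; 0.1278 0.7051]  S=[0.7625]  K=[0.7217; 0.3710]  nu=[-4.0947]  x^+=[-2.4907, 0.2559]  P^+=[0.1251 -0.0764; -0.0764 0.6002]
step 2: x^-=[-1.8897, 0.1281]  P^-=[0.1385 0.0059; 0.0059 0.6701]  S=[0.3235]  K=[0.4320; 0.4740]  nu=[1.5215]  x^+=[-1.2324, 0.8494]  P^+=[0.0781 -0.0603; -0.0603 0.5974]

P_post[0,1] = -0.0603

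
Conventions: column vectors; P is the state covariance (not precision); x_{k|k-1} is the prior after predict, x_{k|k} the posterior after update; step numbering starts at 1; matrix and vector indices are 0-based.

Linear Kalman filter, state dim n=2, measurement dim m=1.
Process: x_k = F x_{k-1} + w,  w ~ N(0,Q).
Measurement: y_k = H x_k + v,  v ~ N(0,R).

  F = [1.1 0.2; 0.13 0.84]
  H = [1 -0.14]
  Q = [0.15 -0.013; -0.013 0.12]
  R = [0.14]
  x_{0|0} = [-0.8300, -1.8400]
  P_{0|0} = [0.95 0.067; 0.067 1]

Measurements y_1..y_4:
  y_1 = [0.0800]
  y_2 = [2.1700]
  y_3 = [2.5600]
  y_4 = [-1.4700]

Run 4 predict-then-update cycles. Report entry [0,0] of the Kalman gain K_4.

step 1: x^-=[-1.2810, -1.6535]  P^-=[1.3690 0.3545; 0.3545 0.8563]  S=[1.4265]  K=[0.9249; 0.1645]  nu=[1.1295]  x^+=[-0.2363, -1.4677]  P^+=[0.1487 0.1375; 0.1375 0.8177]
step 2: x^-=[-0.5535, -1.2636]  P^-=[0.4232 0.2763; 0.2763 0.7295]  S=[0.5001]  K=[0.7688; 0.3482]  nu=[2.5466]  x^+=[1.4044, -0.3769]  P^+=[0.1276 0.1424; 0.1424 0.6689]
step 3: x^-=[1.4694, -0.1340]  P^-=[0.3938 0.2529; 0.2529 0.6252]  S=[0.4752]  K=[0.7541; 0.3480]  nu=[1.0718]  x^+=[2.2777, 0.2389]  P^+=[0.1235 0.1282; 0.1282 0.5677]
step 4: x^-=[2.5532, 0.4968]  P^-=[0.3786 0.2218; 0.2218 0.5506]  S=[0.4673]  K=[0.7437; 0.3097]  nu=[-3.9537]  x^+=[-0.3873, -0.7278]  P^+=[0.1201 0.1142; 0.1142 0.5058]

K[0,0] = 0.7437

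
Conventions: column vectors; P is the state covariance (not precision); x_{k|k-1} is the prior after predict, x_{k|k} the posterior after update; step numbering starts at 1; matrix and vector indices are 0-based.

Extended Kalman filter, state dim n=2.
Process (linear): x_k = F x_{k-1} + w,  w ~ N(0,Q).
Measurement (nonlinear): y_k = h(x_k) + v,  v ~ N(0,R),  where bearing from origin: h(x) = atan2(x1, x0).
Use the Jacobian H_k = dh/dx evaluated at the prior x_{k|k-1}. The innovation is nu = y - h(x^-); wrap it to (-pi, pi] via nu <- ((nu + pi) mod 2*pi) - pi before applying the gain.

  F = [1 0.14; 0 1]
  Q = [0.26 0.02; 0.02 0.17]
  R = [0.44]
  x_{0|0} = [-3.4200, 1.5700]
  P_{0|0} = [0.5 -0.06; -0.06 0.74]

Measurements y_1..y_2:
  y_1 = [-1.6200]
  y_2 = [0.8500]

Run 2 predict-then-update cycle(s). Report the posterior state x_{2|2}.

step 1: x^-=[-3.2002, 1.5700]  P^-=[0.7577 0.0636; 0.0636 0.9100]  H_jac=[-0.1236 -0.2519]  S=[0.5133]  K=[-0.2136; -0.4619]  nu=[1.9777]  x^+=[-3.6227, 0.6566]  P^+=[0.7343 0.0130; 0.0130 0.8005]
step 2: x^-=[-3.5308, 0.6566]  P^-=[1.0136 0.1450; 0.1450 0.9705]  H_jac=[-0.0509 -0.2738]  S=[0.5194]  K=[-0.1758; -0.5257]  nu=[-2.1077]  x^+=[-3.1602, 1.7647]  P^+=[0.9976 0.0970; 0.0970 0.8270]

x_post = [-3.1602, 1.7647]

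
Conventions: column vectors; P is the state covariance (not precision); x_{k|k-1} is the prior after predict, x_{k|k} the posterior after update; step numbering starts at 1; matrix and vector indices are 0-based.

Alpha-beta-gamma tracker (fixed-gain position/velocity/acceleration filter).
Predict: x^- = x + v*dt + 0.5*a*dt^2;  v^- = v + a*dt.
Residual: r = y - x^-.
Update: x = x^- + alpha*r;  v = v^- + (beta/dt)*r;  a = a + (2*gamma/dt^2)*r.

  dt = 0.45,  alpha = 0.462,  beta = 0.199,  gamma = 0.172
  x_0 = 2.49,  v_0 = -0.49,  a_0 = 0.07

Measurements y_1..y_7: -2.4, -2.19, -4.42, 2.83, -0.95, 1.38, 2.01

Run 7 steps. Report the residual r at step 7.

step 1: x_pred=2.2766  r=-4.6766  x^+=0.1160  v^+=-2.5266  a^+=-7.8744
step 2: x_pred=-1.8182  r=-0.3718  x^+=-1.9900  v^+=-6.2345  a^+=-8.5059
step 3: x_pred=-5.6567  r=1.2367  x^+=-5.0854  v^+=-9.5152  a^+=-6.4050
step 4: x_pred=-10.0157  r=12.8457  x^+=-4.0810  v^+=-6.7168  a^+=15.4169
step 5: x_pred=-5.5426  r=4.5926  x^+=-3.4208  v^+=2.2517  a^+=23.2187
step 6: x_pred=-0.0567  r=1.4367  x^+=0.6071  v^+=13.3354  a^+=25.6592
step 7: x_pred=9.2060  r=-7.1960  x^+=5.8815  v^+=21.6998  a^+=13.4349

resid = -7.1960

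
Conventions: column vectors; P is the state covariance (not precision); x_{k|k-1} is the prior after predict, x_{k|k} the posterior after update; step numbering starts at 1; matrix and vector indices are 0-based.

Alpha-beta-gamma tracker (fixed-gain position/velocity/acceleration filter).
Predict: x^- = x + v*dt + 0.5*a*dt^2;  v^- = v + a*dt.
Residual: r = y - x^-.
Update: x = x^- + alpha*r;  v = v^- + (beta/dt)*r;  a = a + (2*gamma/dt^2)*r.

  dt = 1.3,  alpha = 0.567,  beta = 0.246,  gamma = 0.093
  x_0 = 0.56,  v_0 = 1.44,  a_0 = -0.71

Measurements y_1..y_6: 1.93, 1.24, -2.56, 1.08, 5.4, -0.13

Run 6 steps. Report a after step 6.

a_post = 0.6623

step 1: x_pred=1.8320  r=0.0979  x^+=1.8876  v^+=0.5355  a^+=-0.6992
step 2: x_pred=1.9929  r=-0.7529  x^+=1.5660  v^+=-0.5159  a^+=-0.7821
step 3: x_pred=0.2345  r=-2.7945  x^+=-1.3500  v^+=-2.0614  a^+=-1.0896
step 4: x_pred=-4.9506  r=6.0306  x^+=-1.5313  v^+=-2.3368  a^+=-0.4259
step 5: x_pred=-4.9290  r=10.3290  x^+=0.9275  v^+=-0.9359  a^+=0.7109
step 6: x_pred=0.3115  r=-0.4415  x^+=0.0612  v^+=-0.0953  a^+=0.6623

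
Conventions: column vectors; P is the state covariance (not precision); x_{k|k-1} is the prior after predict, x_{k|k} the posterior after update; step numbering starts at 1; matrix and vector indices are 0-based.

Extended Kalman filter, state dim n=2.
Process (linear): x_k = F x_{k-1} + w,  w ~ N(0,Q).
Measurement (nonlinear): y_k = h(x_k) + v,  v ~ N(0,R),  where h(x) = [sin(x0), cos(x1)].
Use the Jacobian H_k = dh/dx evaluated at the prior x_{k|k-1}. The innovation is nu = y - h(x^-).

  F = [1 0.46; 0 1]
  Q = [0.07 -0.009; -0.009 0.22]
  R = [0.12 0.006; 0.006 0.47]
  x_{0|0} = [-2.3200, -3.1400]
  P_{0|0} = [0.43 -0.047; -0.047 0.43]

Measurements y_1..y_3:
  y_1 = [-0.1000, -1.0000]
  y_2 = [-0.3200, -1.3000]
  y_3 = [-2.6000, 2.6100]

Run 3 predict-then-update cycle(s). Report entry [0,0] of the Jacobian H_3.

H_jac[0,0] = 0.2137

step 1: x^-=[-3.7644, -3.1400]  P^-=[0.5477 0.1418; 0.1418 0.6500]  H_jac=[-0.8122 0.0000; 0.0000 0.0016]  S=[0.4814 0.0058; 0.0058 0.4700]  K=[-0.9244 0.0119; -0.2393 0.0052]  nu=[-0.6833, -0.0000]  x^+=[-3.1327, -2.9765]  P^+=[0.1365 0.0353; 0.0353 0.6224]
step 2: x^-=[-4.5019, -2.9765]  P^-=[0.3707 0.3126; 0.3126 0.8424]  H_jac=[-0.2089 0.0000; 0.0000 0.1644]  S=[0.1362 -0.0047; -0.0047 0.4928]  K=[-0.5652 0.0989; -0.4700 0.2765]  nu=[-1.2979, -0.3136]  x^+=[-3.7993, -2.4531]  P^+=[0.3218 0.2620; 0.2620 0.7734]
step 3: x^-=[-4.9277, -2.4531]  P^-=[0.7966 0.6088; 0.6088 0.9934]  H_jac=[0.2137 0.0000; 0.0000 0.6353]  S=[0.1564 0.0887; 0.0887 0.8710]  K=[0.8879 0.3537; 0.4469 0.6792]  nu=[-3.5769, 3.3822]  x^+=[-6.9075, -1.7545]  P^+=[0.5086 0.2700; 0.2700 0.5066]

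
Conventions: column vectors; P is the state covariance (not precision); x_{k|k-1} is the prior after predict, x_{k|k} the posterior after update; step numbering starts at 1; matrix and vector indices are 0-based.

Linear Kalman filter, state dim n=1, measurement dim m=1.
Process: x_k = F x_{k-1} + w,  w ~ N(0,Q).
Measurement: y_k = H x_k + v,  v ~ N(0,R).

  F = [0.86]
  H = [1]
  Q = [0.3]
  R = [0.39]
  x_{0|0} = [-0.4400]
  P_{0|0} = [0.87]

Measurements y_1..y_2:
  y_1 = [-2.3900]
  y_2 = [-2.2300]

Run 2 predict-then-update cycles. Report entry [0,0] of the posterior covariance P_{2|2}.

P_post[0,0] = 0.2199

step 1: x^-=[-0.3784]  P^-=[0.9435]  S=[1.3335]  K=[0.7075]  nu=[-2.0116]  x^+=[-1.8017]  P^+=[0.2759]
step 2: x^-=[-1.5494]  P^-=[0.5041]  S=[0.8941]  K=[0.5638]  nu=[-0.6806]  x^+=[-1.9331]  P^+=[0.2199]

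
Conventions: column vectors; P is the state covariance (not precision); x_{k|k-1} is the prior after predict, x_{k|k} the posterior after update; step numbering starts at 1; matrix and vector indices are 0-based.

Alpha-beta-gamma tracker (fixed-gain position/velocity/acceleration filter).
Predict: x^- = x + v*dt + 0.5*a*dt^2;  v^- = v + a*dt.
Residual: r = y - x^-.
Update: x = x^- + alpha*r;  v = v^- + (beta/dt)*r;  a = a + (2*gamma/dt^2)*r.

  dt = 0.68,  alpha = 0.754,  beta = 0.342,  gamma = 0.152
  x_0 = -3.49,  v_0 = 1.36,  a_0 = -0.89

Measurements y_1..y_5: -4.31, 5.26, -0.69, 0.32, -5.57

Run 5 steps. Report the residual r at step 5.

resid = -7.1547

step 1: x_pred=-2.7710  r=-1.5390  x^+=-3.9314  v^+=-0.0192  a^+=-1.9018
step 2: x_pred=-4.3842  r=9.6442  x^+=2.8875  v^+=3.5380  a^+=4.4386
step 3: x_pred=6.3196  r=-7.0096  x^+=1.0344  v^+=3.0309  a^+=-0.1697
step 4: x_pred=3.0561  r=-2.7361  x^+=0.9931  v^+=1.5393  a^+=-1.9685
step 5: x_pred=1.5847  r=-7.1547  x^+=-3.8099  v^+=-3.3977  a^+=-6.6723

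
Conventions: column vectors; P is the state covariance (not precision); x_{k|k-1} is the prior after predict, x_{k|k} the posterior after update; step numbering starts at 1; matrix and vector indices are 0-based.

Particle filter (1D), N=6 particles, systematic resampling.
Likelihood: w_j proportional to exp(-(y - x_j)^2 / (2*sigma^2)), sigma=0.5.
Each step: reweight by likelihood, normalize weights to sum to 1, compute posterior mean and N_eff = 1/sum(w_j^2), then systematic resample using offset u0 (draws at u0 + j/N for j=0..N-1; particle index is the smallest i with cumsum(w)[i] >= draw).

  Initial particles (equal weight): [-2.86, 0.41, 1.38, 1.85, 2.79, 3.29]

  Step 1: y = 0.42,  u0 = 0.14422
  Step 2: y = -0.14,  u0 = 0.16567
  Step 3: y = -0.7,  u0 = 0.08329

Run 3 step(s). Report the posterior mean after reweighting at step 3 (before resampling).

post_mean = 0.4104

step 1: w=[0.0000, 0.8510, 0.1347, 0.0143, 0.0000, 0.0000]  mean=0.5613  Neff=1.3467  idx=[1, 1, 1, 1, 1, 2]
step 2: w=[0.1993, 0.1993, 0.1993, 0.1993, 0.1993, 0.0036]  mean=0.4135  Neff=5.0358  idx=[0, 1, 2, 3, 4, 5]
step 3: w=[0.1999, 0.1999, 0.1999, 0.1999, 0.1999, 0.0004]  mean=0.4104  Neff=5.0041  idx=[0, 1, 2, 2, 3, 4]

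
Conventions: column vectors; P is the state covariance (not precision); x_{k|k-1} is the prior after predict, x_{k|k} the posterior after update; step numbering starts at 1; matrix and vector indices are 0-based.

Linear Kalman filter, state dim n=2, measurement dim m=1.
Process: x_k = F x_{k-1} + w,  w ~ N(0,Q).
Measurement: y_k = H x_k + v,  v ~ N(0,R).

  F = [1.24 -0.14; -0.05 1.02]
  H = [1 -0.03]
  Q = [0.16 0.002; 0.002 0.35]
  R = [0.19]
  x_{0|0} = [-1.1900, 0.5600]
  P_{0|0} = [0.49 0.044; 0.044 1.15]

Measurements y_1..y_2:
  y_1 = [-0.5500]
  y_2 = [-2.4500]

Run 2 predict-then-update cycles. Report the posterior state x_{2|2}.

step 1: x^-=[-1.5540, 0.6307]  P^-=[0.9207 -0.1366; -0.1366 1.5432]  S=[1.1203]  K=[0.8255; -0.1633]  nu=[1.0229]  x^+=[-0.7096, 0.4637]  P^+=[0.1573 0.0144; 0.0144 1.5133]
step 2: x^-=[-0.9448, 0.5084]  P^-=[0.4265 -0.2056; -0.2056 1.9234]  S=[0.6306]  K=[0.6862; -0.4175]  nu=[-1.4900]  x^+=[-1.9671, 1.1305]  P^+=[0.1296 -0.0249; -0.0249 1.8135]

x_post = [-1.9671, 1.1305]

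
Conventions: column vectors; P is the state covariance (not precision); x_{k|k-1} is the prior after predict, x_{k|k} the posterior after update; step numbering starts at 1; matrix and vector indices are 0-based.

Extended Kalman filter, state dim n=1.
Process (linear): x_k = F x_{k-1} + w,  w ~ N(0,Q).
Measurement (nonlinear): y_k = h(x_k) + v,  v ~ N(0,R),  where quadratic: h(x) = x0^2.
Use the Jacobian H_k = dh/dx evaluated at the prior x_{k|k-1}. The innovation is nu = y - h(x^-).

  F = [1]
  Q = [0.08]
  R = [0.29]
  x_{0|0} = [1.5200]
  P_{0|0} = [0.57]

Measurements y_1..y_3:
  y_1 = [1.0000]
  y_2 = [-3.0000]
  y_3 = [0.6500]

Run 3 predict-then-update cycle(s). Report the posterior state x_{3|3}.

step 1: x^-=[1.5200]  P^-=[0.6500]  H_jac=[3.0400]  S=[6.2970]  K=[0.3138]  nu=[-1.3104]  x^+=[1.1088]  P^+=[0.0299]
step 2: x^-=[1.1088]  P^-=[0.1099]  H_jac=[2.2176]  S=[0.8306]  K=[0.2935]  nu=[-4.2294]  x^+=[-0.1325]  P^+=[0.0384]
step 3: x^-=[-0.1325]  P^-=[0.1184]  H_jac=[-0.2651]  S=[0.2983]  K=[-0.1052]  nu=[0.6324]  x^+=[-0.1991]  P^+=[0.1151]

x_post = [-0.1991]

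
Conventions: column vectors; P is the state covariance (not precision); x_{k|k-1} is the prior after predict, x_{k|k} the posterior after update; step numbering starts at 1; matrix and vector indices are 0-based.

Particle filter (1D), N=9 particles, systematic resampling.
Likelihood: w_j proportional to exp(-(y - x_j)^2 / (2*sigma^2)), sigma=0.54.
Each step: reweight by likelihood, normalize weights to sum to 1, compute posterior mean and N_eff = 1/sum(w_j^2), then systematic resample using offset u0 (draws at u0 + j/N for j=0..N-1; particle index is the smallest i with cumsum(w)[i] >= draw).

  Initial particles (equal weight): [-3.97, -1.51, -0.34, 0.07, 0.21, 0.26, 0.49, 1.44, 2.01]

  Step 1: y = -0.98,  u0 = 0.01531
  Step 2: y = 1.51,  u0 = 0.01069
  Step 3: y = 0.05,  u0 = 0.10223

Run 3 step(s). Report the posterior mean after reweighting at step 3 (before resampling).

step 1: w=[0.0000, 0.4264, 0.3420, 0.1042, 0.0609, 0.0494, 0.0170, 0.0000, 0.0000]  mean=-0.7189  Neff=3.1634  idx=[1, 1, 1, 1, 2, 2, 2, 3, 4]
step 2: w=[0.0000, 0.0000, 0.0000, 0.0000, 0.0307, 0.0307, 0.0307, 0.3098, 0.5981]  mean=0.1160  Neff=2.1901  idx=[4, 7, 7, 7, 8, 8, 8, 8, 8]
step 3: w=[0.0901, 0.1168, 0.1168, 0.1168, 0.1119, 0.1119, 0.1119, 0.1119, 0.1119]  mean=0.1114  Neff=8.9562  idx=[1, 2, 3, 3, 4, 5, 6, 7, 8]

post_mean = 0.1114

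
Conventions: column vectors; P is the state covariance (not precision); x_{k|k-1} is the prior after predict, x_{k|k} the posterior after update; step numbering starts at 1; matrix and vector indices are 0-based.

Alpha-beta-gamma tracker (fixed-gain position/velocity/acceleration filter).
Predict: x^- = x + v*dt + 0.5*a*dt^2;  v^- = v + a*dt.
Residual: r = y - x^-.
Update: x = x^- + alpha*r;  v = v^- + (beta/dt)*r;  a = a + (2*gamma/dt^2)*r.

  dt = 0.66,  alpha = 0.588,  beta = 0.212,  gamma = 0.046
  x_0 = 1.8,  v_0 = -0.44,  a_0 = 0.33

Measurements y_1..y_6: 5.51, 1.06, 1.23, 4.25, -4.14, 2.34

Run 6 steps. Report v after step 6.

step 1: x_pred=1.5815  r=3.9285  x^+=3.8914  v^+=1.0397  a^+=1.1597
step 2: x_pred=4.8302  r=-3.7702  x^+=2.6133  v^+=0.5941  a^+=0.3634
step 3: x_pred=3.0846  r=-1.8546  x^+=1.9941  v^+=0.2382  a^+=-0.0283
step 4: x_pred=2.1452  r=2.1048  x^+=3.3828  v^+=0.8957  a^+=0.4163
step 5: x_pred=4.0646  r=-8.2046  x^+=-0.7597  v^+=-1.4650  a^+=-1.3165
step 6: x_pred=-2.0133  r=4.3533  x^+=0.5464  v^+=-0.9356  a^+=-0.3971

v_post = -0.9356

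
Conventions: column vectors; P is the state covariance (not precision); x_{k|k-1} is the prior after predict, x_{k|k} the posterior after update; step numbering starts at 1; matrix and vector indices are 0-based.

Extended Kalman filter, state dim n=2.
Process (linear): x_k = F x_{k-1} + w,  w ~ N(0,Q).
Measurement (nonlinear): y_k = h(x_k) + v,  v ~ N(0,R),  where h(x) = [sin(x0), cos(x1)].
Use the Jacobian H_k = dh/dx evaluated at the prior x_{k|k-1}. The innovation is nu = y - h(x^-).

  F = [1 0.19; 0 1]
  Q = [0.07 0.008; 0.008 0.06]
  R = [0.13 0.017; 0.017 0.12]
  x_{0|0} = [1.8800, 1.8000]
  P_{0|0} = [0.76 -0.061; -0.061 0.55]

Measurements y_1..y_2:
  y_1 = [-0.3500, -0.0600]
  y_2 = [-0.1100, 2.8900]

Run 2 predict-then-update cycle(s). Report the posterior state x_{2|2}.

x_post = [3.3676, -0.0748]

step 1: x^-=[2.2220, 1.8000]  P^-=[0.8267 0.0515; 0.0515 0.6100]  H_jac=[-0.6061 0.0000; 0.0000 -0.9738]  S=[0.4337 0.0474; 0.0474 0.6985]  K=[-1.1560 0.0066; 0.0211 -0.8519]  nu=[-1.1454, 0.1672]  x^+=[3.5472, 1.6334]  P^+=[0.2477 0.0194; 0.0194 0.1046]
step 2: x^-=[3.8575, 1.6334]  P^-=[0.3289 0.0472; 0.0472 0.1646]  H_jac=[-0.7545 0.0000; 0.0000 -0.9980]  S=[0.3172 0.0526; 0.0526 0.2840]  K=[-0.7786 -0.0219; -0.0170 -0.5754]  nu=[0.5463, 2.9525]  x^+=[3.3676, -0.0748]  P^+=[0.1346 0.0159; 0.0159 0.0695]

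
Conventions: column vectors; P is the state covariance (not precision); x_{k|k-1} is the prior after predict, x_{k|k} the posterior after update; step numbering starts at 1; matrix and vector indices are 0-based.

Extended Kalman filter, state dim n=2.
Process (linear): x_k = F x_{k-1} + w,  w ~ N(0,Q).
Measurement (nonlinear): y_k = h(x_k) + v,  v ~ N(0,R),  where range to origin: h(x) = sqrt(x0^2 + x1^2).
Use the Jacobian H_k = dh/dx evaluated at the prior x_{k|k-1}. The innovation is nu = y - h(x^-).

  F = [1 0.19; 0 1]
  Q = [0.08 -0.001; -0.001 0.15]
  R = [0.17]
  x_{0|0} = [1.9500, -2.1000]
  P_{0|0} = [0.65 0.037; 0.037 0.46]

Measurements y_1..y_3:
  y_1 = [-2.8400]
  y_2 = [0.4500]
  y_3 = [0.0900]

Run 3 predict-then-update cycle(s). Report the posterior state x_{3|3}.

step 1: x^-=[1.5510, -2.1000]  P^-=[0.7607 0.1234; 0.1234 0.6100]  H_jac=[0.5941 -0.8044]  S=[0.7152]  K=[0.4931; -0.5835]  nu=[-5.4507]  x^+=[-1.1365, 1.0807]  P^+=[0.5868 0.3292; 0.3292 0.3665]
step 2: x^-=[-0.9312, 1.0807]  P^-=[0.8051 0.3978; 0.3978 0.5165]  H_jac=[-0.6528 0.7576]  S=[0.4160]  K=[-0.5389; 0.3163]  nu=[-0.9765]  x^+=[-0.4050, 0.7718]  P^+=[0.6843 0.4687; 0.4687 0.4748]
step 3: x^-=[-0.2583, 0.7718]  P^-=[0.9596 0.5579; 0.5579 0.6248]  H_jac=[-0.3174 0.9483]  S=[0.4927]  K=[0.4557; 0.8432]  nu=[-0.7239]  x^+=[-0.5882, 0.1614]  P^+=[0.8572 0.3686; 0.3686 0.2745]

x_post = [-0.5882, 0.1614]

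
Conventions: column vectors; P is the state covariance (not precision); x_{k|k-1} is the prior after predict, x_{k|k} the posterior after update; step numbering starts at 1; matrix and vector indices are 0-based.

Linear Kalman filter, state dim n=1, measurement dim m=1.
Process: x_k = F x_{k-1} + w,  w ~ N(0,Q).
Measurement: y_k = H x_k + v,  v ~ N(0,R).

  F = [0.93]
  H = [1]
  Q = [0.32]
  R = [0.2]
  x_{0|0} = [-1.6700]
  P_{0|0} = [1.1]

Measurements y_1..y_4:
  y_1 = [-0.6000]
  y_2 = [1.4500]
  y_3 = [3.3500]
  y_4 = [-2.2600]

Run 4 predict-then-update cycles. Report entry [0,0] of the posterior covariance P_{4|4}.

step 1: x^-=[-1.5531]  P^-=[1.2714]  S=[1.4714]  K=[0.8641]  nu=[0.9531]  x^+=[-0.7296]  P^+=[0.1728]
step 2: x^-=[-0.6785]  P^-=[0.4695]  S=[0.6695]  K=[0.7013]  nu=[2.1285]  x^+=[0.8141]  P^+=[0.1403]
step 3: x^-=[0.7571]  P^-=[0.4413]  S=[0.6413]  K=[0.6881]  nu=[2.5929]  x^+=[2.5414]  P^+=[0.1376]
step 4: x^-=[2.3635]  P^-=[0.4390]  S=[0.6390]  K=[0.6870]  nu=[-4.6235]  x^+=[-0.8130]  P^+=[0.1374]

P_post[0,0] = 0.1374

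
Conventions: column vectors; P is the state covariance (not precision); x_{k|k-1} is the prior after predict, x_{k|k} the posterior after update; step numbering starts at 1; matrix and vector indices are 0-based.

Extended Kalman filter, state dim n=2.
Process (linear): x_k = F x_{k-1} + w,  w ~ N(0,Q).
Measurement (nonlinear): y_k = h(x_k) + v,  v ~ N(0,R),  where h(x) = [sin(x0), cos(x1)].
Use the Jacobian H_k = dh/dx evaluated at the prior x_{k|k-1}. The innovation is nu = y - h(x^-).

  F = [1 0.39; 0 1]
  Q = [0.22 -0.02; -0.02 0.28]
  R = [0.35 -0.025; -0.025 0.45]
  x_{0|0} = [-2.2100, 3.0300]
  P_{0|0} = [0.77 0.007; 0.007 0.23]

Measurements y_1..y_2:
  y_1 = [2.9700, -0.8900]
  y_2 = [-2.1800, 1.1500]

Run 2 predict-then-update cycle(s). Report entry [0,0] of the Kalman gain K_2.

step 1: x^-=[-1.0283, 3.0300]  P^-=[1.0304 0.0767; 0.0767 0.5100]  H_jac=[0.5163 0.0000; 0.0000 -0.1114]  S=[0.6247 -0.0294; -0.0294 0.4563]  K=[0.8534 0.0363; 0.0577 -0.1207]  nu=[3.8264, 0.1038]  x^+=[2.2408, 3.2383]  P^+=[0.5768 0.0450; 0.0450 0.5009]
step 2: x^-=[3.5037, 3.2383]  P^-=[0.9080 0.2203; 0.2203 0.7809]  H_jac=[-0.9351 0.0000; 0.0000 0.0965]  S=[1.1441 -0.0449; -0.0449 0.4573]  K=[-0.7432 -0.0265; -0.1743 0.1477]  nu=[-1.8257, 2.1453]  x^+=[4.8040, 3.8734]  P^+=[0.2775 0.0692; 0.0692 0.7338]

K[0,0] = -0.7432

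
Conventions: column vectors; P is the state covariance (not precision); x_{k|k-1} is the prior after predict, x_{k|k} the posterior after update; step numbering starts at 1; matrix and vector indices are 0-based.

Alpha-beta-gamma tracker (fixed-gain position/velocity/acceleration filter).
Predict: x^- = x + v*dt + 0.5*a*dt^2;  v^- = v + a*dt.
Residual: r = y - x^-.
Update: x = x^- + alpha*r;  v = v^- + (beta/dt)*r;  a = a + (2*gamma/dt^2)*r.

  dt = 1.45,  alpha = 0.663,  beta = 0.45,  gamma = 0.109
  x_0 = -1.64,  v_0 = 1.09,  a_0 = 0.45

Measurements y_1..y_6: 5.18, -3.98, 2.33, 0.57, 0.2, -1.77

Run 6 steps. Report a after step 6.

a_post = -0.3919

step 1: x_pred=0.4136  r=4.7664  x^+=3.5737  v^+=3.2217  a^+=0.9442
step 2: x_pred=9.2378  r=-13.2178  x^+=0.4744  v^+=0.4888  a^+=-0.4263
step 3: x_pred=0.7350  r=1.5950  x^+=1.7925  v^+=0.3656  a^+=-0.2609
step 4: x_pred=2.0484  r=-1.4784  x^+=1.0682  v^+=-0.4715  a^+=-0.4142
step 5: x_pred=-0.0509  r=0.2509  x^+=0.1155  v^+=-0.9942  a^+=-0.3882
step 6: x_pred=-1.7342  r=-0.0358  x^+=-1.7579  v^+=-1.5682  a^+=-0.3919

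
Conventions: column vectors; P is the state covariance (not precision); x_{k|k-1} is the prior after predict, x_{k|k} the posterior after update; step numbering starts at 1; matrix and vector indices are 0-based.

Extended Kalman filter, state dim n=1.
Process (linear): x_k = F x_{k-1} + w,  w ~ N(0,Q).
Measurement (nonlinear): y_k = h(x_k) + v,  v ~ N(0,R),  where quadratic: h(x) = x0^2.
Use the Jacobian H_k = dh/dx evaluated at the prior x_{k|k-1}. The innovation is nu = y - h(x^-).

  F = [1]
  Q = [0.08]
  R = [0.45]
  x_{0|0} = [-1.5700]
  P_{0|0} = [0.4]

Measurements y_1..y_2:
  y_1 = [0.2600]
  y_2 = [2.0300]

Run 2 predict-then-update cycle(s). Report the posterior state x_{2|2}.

x_post = [-1.2321]

step 1: x^-=[-1.5700]  P^-=[0.4800]  H_jac=[-3.1400]  S=[5.1826]  K=[-0.2908]  nu=[-2.2049]  x^+=[-0.9288]  P^+=[0.0417]
step 2: x^-=[-0.9288]  P^-=[0.1217]  H_jac=[-1.8575]  S=[0.8698]  K=[-0.2598]  nu=[1.1674]  x^+=[-1.2321]  P^+=[0.0629]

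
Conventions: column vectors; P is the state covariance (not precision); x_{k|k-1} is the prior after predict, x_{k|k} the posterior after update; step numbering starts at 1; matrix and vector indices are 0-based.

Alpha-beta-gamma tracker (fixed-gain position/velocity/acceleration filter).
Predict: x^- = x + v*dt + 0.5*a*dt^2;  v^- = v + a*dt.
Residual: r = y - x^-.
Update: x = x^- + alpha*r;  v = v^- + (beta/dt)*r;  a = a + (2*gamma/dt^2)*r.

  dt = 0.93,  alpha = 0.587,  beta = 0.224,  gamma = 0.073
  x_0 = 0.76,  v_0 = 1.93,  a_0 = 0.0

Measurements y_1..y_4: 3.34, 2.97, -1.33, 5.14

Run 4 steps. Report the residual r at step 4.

resid = 4.3561

step 1: x_pred=2.5549  r=0.7851  x^+=3.0158  v^+=2.1191  a^+=0.1325
step 2: x_pred=5.0438  r=-2.0738  x^+=3.8265  v^+=1.7428  a^+=-0.2175
step 3: x_pred=5.3533  r=-6.6833  x^+=1.4302  v^+=-0.0692  a^+=-1.3457
step 4: x_pred=0.7839  r=4.3561  x^+=3.3409  v^+=-0.2715  a^+=-0.6104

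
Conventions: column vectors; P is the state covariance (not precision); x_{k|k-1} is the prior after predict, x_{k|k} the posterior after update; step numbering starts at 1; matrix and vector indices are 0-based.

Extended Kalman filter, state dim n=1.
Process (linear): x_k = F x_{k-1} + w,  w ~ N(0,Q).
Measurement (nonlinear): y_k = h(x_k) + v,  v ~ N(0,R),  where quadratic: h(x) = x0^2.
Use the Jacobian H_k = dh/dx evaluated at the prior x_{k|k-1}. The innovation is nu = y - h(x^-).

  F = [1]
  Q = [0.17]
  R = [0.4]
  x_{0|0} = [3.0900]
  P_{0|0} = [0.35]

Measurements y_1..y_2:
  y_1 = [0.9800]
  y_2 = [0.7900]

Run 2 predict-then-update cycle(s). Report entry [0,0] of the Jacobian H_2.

H_jac[0,0] = 3.4619

step 1: x^-=[3.0900]  P^-=[0.5200]  H_jac=[6.1800]  S=[20.2600]  K=[0.1586]  nu=[-8.5681]  x^+=[1.7309]  P^+=[0.0103]
step 2: x^-=[1.7309]  P^-=[0.1803]  H_jac=[3.4619]  S=[2.5604]  K=[0.2437]  nu=[-2.2062]  x^+=[1.1932]  P^+=[0.0282]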